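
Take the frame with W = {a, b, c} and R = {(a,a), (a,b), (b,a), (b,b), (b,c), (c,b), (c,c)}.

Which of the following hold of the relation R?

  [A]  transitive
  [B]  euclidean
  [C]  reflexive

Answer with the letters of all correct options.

(A) not transitive: a R b and b R c but not a R c.
(B) not euclidean: b R a and b R c but not a R c.
(C) reflexive: each world relates to itself.

C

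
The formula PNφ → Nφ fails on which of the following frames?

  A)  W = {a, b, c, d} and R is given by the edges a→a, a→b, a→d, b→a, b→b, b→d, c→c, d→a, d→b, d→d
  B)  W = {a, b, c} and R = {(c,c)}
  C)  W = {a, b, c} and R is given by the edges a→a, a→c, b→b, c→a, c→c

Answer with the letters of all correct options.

none

The schema PNφ → Nφ is the dual of axiom 5; it is valid on a frame iff R is euclidean.
(A) R is euclidean (any two R-successors of the same world are R-related), so the schema is valid here.
(B) R is euclidean (any two R-successors of the same world are R-related), so the schema is valid here.
(C) R is euclidean (any two R-successors of the same world are R-related), so the schema is valid here.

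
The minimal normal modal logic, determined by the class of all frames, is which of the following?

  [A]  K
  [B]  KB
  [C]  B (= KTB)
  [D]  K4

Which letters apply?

(A) K is determined by exactly this class.
(B) KB is determined by the class of symmetric frames.
(C) B (= KTB) is determined by the class of reflexive and symmetric frames.
(D) K4 is determined by the class of transitive frames.

A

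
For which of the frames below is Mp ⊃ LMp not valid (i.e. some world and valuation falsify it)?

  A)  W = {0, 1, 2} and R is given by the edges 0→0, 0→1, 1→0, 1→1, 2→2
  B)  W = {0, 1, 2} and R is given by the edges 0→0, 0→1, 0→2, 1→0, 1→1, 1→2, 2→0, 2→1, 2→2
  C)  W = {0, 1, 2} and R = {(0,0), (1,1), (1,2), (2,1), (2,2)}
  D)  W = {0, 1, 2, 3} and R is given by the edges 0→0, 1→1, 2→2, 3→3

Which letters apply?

none

The schema Mp ⊃ LMp is axiom 5; it is valid on a frame iff R is euclidean.
(A) R is euclidean (any two R-successors of the same world are R-related), so the schema is valid here.
(B) R is euclidean (any two R-successors of the same world are R-related), so the schema is valid here.
(C) R is euclidean (any two R-successors of the same world are R-related), so the schema is valid here.
(D) R is euclidean (any two R-successors of the same world are R-related), so the schema is valid here.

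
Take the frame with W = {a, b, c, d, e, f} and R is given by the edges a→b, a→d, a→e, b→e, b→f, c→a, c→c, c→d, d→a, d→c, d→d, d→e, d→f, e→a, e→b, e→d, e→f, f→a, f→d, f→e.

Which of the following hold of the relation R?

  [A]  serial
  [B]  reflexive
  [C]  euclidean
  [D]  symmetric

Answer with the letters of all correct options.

(A) serial: every world has an R-successor.
(B) not reflexive: not a R a.
(C) not euclidean: a R b and a R d but not b R d.
(D) not symmetric: a R b but not b R a.

A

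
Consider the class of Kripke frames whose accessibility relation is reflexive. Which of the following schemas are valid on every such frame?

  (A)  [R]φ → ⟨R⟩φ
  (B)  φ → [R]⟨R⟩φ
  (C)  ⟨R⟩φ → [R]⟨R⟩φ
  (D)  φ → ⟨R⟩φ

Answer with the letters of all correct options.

A reflexive relation is serial.
(A) [R]φ → ⟨R⟩φ is axiom D, which corresponds to seriality. Every such R is serial — valid.
(B) φ → [R]⟨R⟩φ is axiom B, which corresponds to symmetry. Such an R need not be symmetric — not valid.
(C) ⟨R⟩φ → [R]⟨R⟩φ is axiom 5, which corresponds to the euclidean property. Such an R need not be euclidean — not valid.
(D) φ → ⟨R⟩φ (the dual of axiom T) characterises the reflexive frames. Every such R is reflexive — valid.

A, D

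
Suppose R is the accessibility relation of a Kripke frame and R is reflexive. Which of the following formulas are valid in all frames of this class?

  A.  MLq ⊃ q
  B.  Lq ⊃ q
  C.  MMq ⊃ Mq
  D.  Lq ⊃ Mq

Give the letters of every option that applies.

A reflexive relation is serial.
(A) the dual of axiom B: valid iff R is symmetric. Such an R need not be symmetric — not valid.
(B) Lq ⊃ q is axiom T; it is valid on a frame exactly when R is reflexive. Every such R is reflexive, so valid.
(C) MMq ⊃ Mq is the dual of axiom 4; it is valid on a frame exactly when R is transitive. Such an R need not be transitive, so not valid.
(D) Lq ⊃ Mq (axiom D) characterises the serial frames. Every such R is serial — valid.

B, D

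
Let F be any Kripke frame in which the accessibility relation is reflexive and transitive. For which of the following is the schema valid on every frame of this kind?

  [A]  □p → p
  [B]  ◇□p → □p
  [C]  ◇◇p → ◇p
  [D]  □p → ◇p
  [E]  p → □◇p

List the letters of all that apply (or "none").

A, C, D

Reflexive relations are serial.
(A) □p → p is axiom T, which corresponds to reflexivity. Every such R is reflexive — valid.
(B) ◇□p → □p is the dual of axiom 5; it is valid on a frame exactly when R is euclidean. Such an R need not be euclidean, so not valid.
(C) ◇◇p → ◇p is the dual of axiom 4, which corresponds to transitivity. Every such R is transitive — valid.
(D) □p → ◇p is axiom D; it is valid on a frame exactly when R is serial. Every such R is serial, so valid.
(E) axiom B: valid iff R is symmetric. Such an R need not be symmetric — not valid.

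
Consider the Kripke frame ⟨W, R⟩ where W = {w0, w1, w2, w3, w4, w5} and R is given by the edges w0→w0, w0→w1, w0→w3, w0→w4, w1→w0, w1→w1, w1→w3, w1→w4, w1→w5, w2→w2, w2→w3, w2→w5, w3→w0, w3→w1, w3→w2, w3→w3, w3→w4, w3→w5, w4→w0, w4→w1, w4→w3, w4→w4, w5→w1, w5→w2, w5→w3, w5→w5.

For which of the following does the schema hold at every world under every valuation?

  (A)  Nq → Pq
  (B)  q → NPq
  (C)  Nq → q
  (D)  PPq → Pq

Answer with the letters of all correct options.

A, B, C

R is reflexive: each world relates to itself.
R is symmetric: every R-edge is matched by its reverse.
R is not transitive: w0 R w1 and w1 R w5 but not w0 R w5.
R is serial: every world has an R-successor.
(A) Nq → Pq (axiom D) characterises the serial frames. R is serial — valid.
(B) q → NPq is axiom B, which corresponds to symmetry. R is symmetric — valid.
(C) Nq → q is axiom T, which corresponds to reflexivity. R is reflexive — valid.
(D) PPq → Pq is the dual of axiom 4; it is valid on a frame exactly when R is transitive. R is not transitive, so not valid.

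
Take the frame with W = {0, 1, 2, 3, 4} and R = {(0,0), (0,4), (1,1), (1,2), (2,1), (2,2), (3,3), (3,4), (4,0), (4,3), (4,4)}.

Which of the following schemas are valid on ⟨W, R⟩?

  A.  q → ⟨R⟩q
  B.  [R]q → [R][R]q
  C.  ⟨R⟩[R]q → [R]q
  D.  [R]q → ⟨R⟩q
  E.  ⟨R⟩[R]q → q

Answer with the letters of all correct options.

A, D, E

R is reflexive: each world relates to itself.
R is symmetric: every R-edge is matched by its reverse.
R is not transitive: 0 R 4 and 4 R 3 but not 0 R 3.
R is not euclidean: 4 R 0 and 4 R 3 but not 0 R 3.
R is serial: every world has an R-successor.
(A) q → ⟨R⟩q is the dual of axiom T, which corresponds to reflexivity. R is reflexive — valid.
(B) [R]q → [R][R]q is axiom 4, which corresponds to transitivity. R is not transitive — not valid.
(C) ⟨R⟩[R]q → [R]q (the dual of axiom 5) characterises the euclidean frames. R is not euclidean — not valid.
(D) [R]q → ⟨R⟩q (axiom D) characterises the serial frames. R is serial — valid.
(E) the dual of axiom B: valid iff R is symmetric. R is symmetric — valid.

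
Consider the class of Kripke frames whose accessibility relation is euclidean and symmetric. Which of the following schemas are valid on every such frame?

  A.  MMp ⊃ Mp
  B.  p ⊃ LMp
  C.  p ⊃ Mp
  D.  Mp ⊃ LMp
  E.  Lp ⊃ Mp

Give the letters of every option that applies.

A, B, D

A symmetric euclidean relation is transitive (uRv and vRw give vRu by symmetry, then uRw by the euclidean condition, applied at v).
(A) MMp ⊃ Mp (the dual of axiom 4) characterises the transitive frames. Every such R is transitive — valid.
(B) p ⊃ LMp is axiom B; it is valid on a frame exactly when R is symmetric. Every such R is symmetric, so valid.
(C) p ⊃ Mp is the dual of axiom T, which corresponds to reflexivity. Such an R need not be reflexive — not valid.
(D) Mp ⊃ LMp is axiom 5; it is valid on a frame exactly when R is euclidean. Every such R is euclidean, so valid.
(E) Lp ⊃ Mp is axiom D, which corresponds to seriality. Such an R need not be serial — not valid.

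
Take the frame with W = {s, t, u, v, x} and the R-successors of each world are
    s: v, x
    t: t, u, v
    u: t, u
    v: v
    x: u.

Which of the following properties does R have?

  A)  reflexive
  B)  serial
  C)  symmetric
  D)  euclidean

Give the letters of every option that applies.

B

(A) not reflexive: not s R s.
(B) serial: every world has an R-successor.
(C) not symmetric: s R v but not v R s.
(D) not euclidean: s R v and s R x but not v R x.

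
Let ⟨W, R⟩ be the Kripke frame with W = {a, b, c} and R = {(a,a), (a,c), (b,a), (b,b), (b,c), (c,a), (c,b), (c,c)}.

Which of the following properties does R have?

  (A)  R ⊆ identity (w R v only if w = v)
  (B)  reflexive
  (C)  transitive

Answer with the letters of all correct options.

(A) not ⊆ identity: a R c with a ≠ c.
(B) reflexive: each world relates to itself.
(C) not transitive: a R c and c R b but not a R b.

B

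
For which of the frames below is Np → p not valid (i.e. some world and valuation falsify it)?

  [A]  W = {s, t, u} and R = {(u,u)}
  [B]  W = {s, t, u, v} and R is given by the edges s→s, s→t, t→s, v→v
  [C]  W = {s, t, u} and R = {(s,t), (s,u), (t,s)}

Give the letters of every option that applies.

The schema Np → p is axiom T; it is valid on a frame iff R is reflexive.
(A) R is not reflexive (not s R s), so the schema fails here.
(B) R is not reflexive (not t R t), so the schema fails here.
(C) R is not reflexive (not s R s), so the schema fails here.

A, B, C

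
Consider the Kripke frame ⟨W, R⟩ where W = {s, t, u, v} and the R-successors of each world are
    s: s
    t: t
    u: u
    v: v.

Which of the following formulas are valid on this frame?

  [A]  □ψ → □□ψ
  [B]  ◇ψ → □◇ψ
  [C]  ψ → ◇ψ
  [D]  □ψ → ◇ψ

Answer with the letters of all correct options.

R is reflexive: each world relates to itself.
R is transitive: R is closed under composition.
R is euclidean: any two R-successors of the same world are R-related.
R is serial: every world has an R-successor.
(A) □ψ → □□ψ (axiom 4) characterises the transitive frames. R is transitive — valid.
(B) ◇ψ → □◇ψ (axiom 5) characterises the euclidean frames. R is euclidean — valid.
(C) ψ → ◇ψ is the dual of axiom T; it is valid on a frame exactly when R is reflexive. R is reflexive, so valid.
(D) □ψ → ◇ψ is axiom D, which corresponds to seriality. R is serial — valid.

A, B, C, D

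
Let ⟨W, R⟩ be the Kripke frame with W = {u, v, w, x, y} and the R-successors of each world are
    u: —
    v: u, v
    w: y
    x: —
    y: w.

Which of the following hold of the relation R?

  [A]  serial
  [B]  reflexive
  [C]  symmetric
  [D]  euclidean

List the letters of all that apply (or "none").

none

(A) not serial: u has no R-successor.
(B) not reflexive: not u R u.
(C) not symmetric: v R u but not u R v.
(D) not euclidean: v R u and v R v but not u R v.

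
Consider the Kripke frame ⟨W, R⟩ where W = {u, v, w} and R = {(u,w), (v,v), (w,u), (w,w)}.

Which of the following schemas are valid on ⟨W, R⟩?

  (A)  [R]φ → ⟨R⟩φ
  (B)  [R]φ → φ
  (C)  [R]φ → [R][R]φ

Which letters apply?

A

R is not reflexive: not u R u.
R is not transitive: u R w and w R u but not u R u.
R is serial: every world has an R-successor.
(A) [R]φ → ⟨R⟩φ (axiom D) characterises the serial frames. R is serial — valid.
(B) [R]φ → φ is axiom T; it is valid on a frame exactly when R is reflexive. R is not reflexive, so not valid.
(C) axiom 4: valid iff R is transitive. R is not transitive — not valid.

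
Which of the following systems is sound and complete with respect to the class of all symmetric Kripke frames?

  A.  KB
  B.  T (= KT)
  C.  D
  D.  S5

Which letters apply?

(A) KB is determined by exactly this class.
(B) T (= KT) is determined by the class of reflexive frames.
(C) D is determined by the class of serial frames.
(D) S5 is determined by the class of reflexive, symmetric, and transitive frames.

A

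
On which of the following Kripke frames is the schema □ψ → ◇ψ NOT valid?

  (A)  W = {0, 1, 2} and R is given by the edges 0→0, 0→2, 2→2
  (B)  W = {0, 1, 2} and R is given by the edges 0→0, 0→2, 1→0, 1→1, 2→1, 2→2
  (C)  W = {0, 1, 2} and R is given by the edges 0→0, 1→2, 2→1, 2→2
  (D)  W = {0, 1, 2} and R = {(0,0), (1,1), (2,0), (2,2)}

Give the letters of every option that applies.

A

The schema □ψ → ◇ψ is axiom D; it is valid on a frame iff R is serial.
(A) R is not serial (1 has no R-successor), so the schema fails here.
(B) R is serial (every world has an R-successor), so the schema is valid here.
(C) R is serial (every world has an R-successor), so the schema is valid here.
(D) R is serial (every world has an R-successor), so the schema is valid here.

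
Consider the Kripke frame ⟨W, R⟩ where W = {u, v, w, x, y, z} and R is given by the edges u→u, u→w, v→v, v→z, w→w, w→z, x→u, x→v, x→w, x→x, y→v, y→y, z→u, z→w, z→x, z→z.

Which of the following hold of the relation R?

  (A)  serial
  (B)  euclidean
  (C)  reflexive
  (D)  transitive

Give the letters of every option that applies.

A, C

(A) serial: every world has an R-successor.
(B) not euclidean: u R w and u R u but not w R u.
(C) reflexive: each world relates to itself.
(D) not transitive: u R w and w R z but not u R z.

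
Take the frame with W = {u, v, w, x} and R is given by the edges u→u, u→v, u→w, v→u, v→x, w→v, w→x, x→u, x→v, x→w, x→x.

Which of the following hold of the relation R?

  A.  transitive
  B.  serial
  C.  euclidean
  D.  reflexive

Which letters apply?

B

(A) not transitive: u R v and v R x but not u R x.
(B) serial: every world has an R-successor.
(C) not euclidean: u R v and u R w but not v R w.
(D) not reflexive: not v R v.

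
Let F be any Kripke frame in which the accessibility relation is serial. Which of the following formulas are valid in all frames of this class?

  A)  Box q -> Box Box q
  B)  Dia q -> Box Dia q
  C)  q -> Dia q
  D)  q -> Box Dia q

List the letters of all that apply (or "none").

(A) Box q -> Box Box q is axiom 4; it is valid on a frame exactly when R is transitive. Such an R need not be transitive, so not valid.
(B) Dia q -> Box Dia q is axiom 5; it is valid on a frame exactly when R is euclidean. Such an R need not be euclidean, so not valid.
(C) the dual of axiom T: valid iff R is reflexive. Such an R need not be reflexive — not valid.
(D) q -> Box Dia q is axiom B, which corresponds to symmetry. Such an R need not be symmetric — not valid.

none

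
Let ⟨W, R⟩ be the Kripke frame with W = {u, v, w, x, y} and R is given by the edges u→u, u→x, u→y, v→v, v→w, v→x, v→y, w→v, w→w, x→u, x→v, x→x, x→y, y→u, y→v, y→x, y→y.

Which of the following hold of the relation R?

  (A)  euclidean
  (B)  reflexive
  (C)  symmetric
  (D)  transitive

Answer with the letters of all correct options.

(A) not euclidean: v R w and v R x but not w R x.
(B) reflexive: each world relates to itself.
(C) symmetric: every R-edge is matched by its reverse.
(D) not transitive: u R x and x R v but not u R v.

B, C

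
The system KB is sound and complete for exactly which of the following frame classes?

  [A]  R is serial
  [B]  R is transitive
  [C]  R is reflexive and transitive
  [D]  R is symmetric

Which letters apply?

(A) this class determines D, not KB.
(B) this class determines K4, not KB.
(C) this class determines S4, not KB.
(D) KB is sound and complete for exactly this class.

D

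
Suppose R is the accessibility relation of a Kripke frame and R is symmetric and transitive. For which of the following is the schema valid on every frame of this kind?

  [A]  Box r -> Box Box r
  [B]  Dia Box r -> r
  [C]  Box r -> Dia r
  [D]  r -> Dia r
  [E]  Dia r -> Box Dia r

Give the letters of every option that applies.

A, B, E

A symmetric transitive relation is euclidean (uRv and uRw give vRu by symmetry, then vRw by transitivity).
(A) axiom 4: valid iff R is transitive. Every such R is transitive — valid.
(B) Dia Box r -> r is the dual of axiom B, which corresponds to symmetry. Every such R is symmetric — valid.
(C) Box r -> Dia r (axiom D) characterises the serial frames. Such an R need not be serial — not valid.
(D) r -> Dia r (the dual of axiom T) characterises the reflexive frames. Such an R need not be reflexive — not valid.
(E) Dia r -> Box Dia r is axiom 5, which corresponds to the euclidean property. Every such R is euclidean — valid.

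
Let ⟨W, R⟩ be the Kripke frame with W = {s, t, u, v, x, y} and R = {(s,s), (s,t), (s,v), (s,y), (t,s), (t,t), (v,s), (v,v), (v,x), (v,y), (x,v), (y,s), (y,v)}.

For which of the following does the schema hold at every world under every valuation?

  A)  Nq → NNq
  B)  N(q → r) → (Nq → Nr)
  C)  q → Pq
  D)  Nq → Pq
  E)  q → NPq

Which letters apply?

B, E

R is not reflexive: not u R u.
R is symmetric: every R-edge is matched by its reverse.
R is not transitive: s R v and v R x but not s R x.
R is not serial: u has no R-successor.
(A) Nq → NNq (axiom 4) characterises the transitive frames. R is not transitive — not valid.
(B) N(q → r) → (Nq → Nr) is axiom K, valid on every Kripke frame — valid.
(C) q → Pq (the dual of axiom T) characterises the reflexive frames. R is not reflexive — not valid.
(D) Nq → Pq is axiom D, which corresponds to seriality. R is not serial — not valid.
(E) q → NPq is axiom B; it is valid on a frame exactly when R is symmetric. R is symmetric, so valid.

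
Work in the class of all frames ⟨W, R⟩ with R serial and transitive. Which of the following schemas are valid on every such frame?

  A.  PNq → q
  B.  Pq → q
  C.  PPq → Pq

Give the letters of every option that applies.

C

(A) the dual of axiom B: valid iff R is symmetric. Such an R need not be symmetric — not valid.
(B) Pq → q is valid only on frames where every R-edge is a self-loop. Such an R need not be a subset of the identity — not valid.
(C) the dual of axiom 4: valid iff R is transitive. Every such R is transitive — valid.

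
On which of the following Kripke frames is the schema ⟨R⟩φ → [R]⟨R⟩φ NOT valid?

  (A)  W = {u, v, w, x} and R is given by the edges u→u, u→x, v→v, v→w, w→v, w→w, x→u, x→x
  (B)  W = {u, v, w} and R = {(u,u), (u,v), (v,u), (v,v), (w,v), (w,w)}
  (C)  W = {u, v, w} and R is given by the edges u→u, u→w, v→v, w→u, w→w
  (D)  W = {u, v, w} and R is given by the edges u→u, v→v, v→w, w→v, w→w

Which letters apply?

The schema ⟨R⟩φ → [R]⟨R⟩φ is axiom 5; it is valid on a frame iff R is euclidean.
(A) R is euclidean (any two R-successors of the same world are R-related), so the schema is valid here.
(B) R is not euclidean (w R v and w R w but not v R w), so the schema fails here.
(C) R is euclidean (any two R-successors of the same world are R-related), so the schema is valid here.
(D) R is euclidean (any two R-successors of the same world are R-related), so the schema is valid here.

B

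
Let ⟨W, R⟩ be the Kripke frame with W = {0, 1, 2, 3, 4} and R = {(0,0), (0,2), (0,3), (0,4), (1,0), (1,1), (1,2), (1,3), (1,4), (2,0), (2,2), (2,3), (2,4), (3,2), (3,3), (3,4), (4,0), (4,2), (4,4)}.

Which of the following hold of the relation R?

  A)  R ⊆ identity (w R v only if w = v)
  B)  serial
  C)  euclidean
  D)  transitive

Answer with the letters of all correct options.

B

(A) not ⊆ identity: 0 R 2 with 0 ≠ 2.
(B) serial: every world has an R-successor.
(C) not euclidean: 0 R 3 and 0 R 0 but not 3 R 0.
(D) not transitive: 3 R 2 and 2 R 0 but not 3 R 0.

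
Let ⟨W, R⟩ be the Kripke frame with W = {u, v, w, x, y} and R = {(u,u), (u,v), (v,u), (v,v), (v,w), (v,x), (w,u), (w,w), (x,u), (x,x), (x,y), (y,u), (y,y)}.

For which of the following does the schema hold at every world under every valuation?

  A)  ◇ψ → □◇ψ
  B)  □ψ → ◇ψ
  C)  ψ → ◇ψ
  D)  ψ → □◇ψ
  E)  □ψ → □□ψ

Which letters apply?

B, C

R is reflexive: each world relates to itself.
R is not symmetric: v R w but not w R v.
R is not transitive: u R v and v R w but not u R w.
R is not euclidean: v R u and v R w but not u R w.
R is serial: every world has an R-successor.
(A) ◇ψ → □◇ψ is axiom 5, which corresponds to the euclidean property. R is not euclidean — not valid.
(B) □ψ → ◇ψ is axiom D; it is valid on a frame exactly when R is serial. R is serial, so valid.
(C) ψ → ◇ψ (the dual of axiom T) characterises the reflexive frames. R is reflexive — valid.
(D) ψ → □◇ψ (axiom B) characterises the symmetric frames. R is not symmetric — not valid.
(E) □ψ → □□ψ is axiom 4; it is valid on a frame exactly when R is transitive. R is not transitive, so not valid.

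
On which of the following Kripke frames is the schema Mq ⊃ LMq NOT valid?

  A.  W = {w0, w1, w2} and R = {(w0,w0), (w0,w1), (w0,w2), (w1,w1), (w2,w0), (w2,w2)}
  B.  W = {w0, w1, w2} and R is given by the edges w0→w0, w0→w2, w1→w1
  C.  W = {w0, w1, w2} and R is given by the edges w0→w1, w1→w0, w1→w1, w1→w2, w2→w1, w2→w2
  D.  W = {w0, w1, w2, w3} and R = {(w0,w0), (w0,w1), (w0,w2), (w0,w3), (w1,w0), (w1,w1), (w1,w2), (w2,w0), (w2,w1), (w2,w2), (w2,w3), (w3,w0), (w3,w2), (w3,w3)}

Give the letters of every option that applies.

A, B, C, D

The schema Mq ⊃ LMq is axiom 5; it is valid on a frame iff R is euclidean.
(A) R is not euclidean (w0 R w1 and w0 R w0 but not w1 R w0), so the schema fails here.
(B) R is not euclidean (w0 R w2 and w0 R w0 but not w2 R w0), so the schema fails here.
(C) R is not euclidean (w1 R w0 and w1 R w2 but not w0 R w2), so the schema fails here.
(D) R is not euclidean (w0 R w1 and w0 R w3 but not w1 R w3), so the schema fails here.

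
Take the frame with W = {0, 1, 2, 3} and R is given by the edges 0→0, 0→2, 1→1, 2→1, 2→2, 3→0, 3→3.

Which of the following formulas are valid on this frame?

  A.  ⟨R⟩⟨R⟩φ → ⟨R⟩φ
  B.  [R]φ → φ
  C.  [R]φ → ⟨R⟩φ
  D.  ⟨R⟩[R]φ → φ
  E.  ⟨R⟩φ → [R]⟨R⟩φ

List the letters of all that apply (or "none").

B, C

R is reflexive: each world relates to itself.
R is not symmetric: 0 R 2 but not 2 R 0.
R is not transitive: 0 R 2 and 2 R 1 but not 0 R 1.
R is not euclidean: 0 R 2 and 0 R 0 but not 2 R 0.
R is serial: every world has an R-successor.
(A) the dual of axiom 4: valid iff R is transitive. R is not transitive — not valid.
(B) axiom T: valid iff R is reflexive. R is reflexive — valid.
(C) axiom D: valid iff R is serial. R is serial — valid.
(D) the dual of axiom B: valid iff R is symmetric. R is not symmetric — not valid.
(E) axiom 5: valid iff R is euclidean. R is not euclidean — not valid.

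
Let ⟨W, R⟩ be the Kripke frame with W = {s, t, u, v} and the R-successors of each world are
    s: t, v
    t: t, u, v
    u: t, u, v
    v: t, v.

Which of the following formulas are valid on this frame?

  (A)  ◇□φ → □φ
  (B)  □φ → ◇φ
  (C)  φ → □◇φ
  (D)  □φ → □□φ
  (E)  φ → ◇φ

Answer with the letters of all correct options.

R is not reflexive: not s R s.
R is not symmetric: s R t but not t R s.
R is not transitive: s R t and t R u but not s R u.
R is not euclidean: t R v and t R u but not v R u.
R is serial: every world has an R-successor.
(A) the dual of axiom 5: valid iff R is euclidean. R is not euclidean — not valid.
(B) axiom D: valid iff R is serial. R is serial — valid.
(C) φ → □◇φ (axiom B) characterises the symmetric frames. R is not symmetric — not valid.
(D) □φ → □□φ (axiom 4) characterises the transitive frames. R is not transitive — not valid.
(E) φ → ◇φ is the dual of axiom T, which corresponds to reflexivity. R is not reflexive — not valid.

B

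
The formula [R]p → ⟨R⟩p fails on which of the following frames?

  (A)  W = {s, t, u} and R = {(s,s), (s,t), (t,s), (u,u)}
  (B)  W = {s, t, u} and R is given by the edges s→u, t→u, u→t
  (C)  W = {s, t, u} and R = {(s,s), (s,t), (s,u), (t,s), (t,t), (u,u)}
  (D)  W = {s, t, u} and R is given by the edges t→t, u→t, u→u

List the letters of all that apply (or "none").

The schema [R]p → ⟨R⟩p is axiom D; it is valid on a frame iff R is serial.
(A) R is serial (every world has an R-successor), so the schema is valid here.
(B) R is serial (every world has an R-successor), so the schema is valid here.
(C) R is serial (every world has an R-successor), so the schema is valid here.
(D) R is not serial (s has no R-successor), so the schema fails here.

D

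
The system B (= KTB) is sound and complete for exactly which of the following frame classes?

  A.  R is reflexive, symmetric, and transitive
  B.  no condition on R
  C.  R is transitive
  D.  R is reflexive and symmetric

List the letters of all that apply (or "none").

(A) this class determines S5, not B (= KTB).
(B) this class determines K, not B (= KTB).
(C) this class determines K4, not B (= KTB).
(D) B (= KTB) is sound and complete for exactly this class.

D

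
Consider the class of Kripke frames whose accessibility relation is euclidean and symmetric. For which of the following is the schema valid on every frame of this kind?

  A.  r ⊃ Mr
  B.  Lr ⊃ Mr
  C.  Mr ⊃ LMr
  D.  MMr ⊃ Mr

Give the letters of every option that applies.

C, D

A symmetric euclidean relation is transitive (uRv and vRw give vRu by symmetry, then uRw by the euclidean condition, applied at v).
(A) r ⊃ Mr is the dual of axiom T, which corresponds to reflexivity. Such an R need not be reflexive — not valid.
(B) Lr ⊃ Mr (axiom D) characterises the serial frames. Such an R need not be serial — not valid.
(C) Mr ⊃ LMr is axiom 5; it is valid on a frame exactly when R is euclidean. Every such R is euclidean, so valid.
(D) MMr ⊃ Mr is the dual of axiom 4; it is valid on a frame exactly when R is transitive. Every such R is transitive, so valid.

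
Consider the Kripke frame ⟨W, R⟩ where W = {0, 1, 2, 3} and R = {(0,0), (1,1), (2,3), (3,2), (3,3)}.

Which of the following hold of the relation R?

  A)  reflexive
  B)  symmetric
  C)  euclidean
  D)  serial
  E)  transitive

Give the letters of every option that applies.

(A) not reflexive: not 2 R 2.
(B) symmetric: every R-edge is matched by its reverse.
(C) not euclidean: 3 R 2 and 3 R 2 but not 2 R 2.
(D) serial: every world has an R-successor.
(E) not transitive: 2 R 3 and 3 R 2 but not 2 R 2.

B, D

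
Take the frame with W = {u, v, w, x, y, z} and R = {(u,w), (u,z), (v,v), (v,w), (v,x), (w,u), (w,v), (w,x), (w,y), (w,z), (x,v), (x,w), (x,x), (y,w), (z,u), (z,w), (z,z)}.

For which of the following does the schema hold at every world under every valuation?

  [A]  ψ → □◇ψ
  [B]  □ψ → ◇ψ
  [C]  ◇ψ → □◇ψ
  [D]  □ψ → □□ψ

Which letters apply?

R is symmetric: every R-edge is matched by its reverse.
R is not transitive: u R w and w R u but not u R u.
R is not euclidean: w R u and w R v but not u R v.
R is serial: every world has an R-successor.
(A) ψ → □◇ψ is axiom B, which corresponds to symmetry. R is symmetric — valid.
(B) axiom D: valid iff R is serial. R is serial — valid.
(C) axiom 5: valid iff R is euclidean. R is not euclidean — not valid.
(D) axiom 4: valid iff R is transitive. R is not transitive — not valid.

A, B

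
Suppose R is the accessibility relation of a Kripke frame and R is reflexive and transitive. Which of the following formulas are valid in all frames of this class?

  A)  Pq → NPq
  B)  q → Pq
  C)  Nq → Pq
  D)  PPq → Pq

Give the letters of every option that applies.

Reflexive relations are serial.
(A) Pq → NPq (axiom 5) characterises the euclidean frames. Such an R need not be euclidean — not valid.
(B) q → Pq is the dual of axiom T, which corresponds to reflexivity. Every such R is reflexive — valid.
(C) axiom D: valid iff R is serial. Every such R is serial — valid.
(D) PPq → Pq is the dual of axiom 4, which corresponds to transitivity. Every such R is transitive — valid.

B, C, D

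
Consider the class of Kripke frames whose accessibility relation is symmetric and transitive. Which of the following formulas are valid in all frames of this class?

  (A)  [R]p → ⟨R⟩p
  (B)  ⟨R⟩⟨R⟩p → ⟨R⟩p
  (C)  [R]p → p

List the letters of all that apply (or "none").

A symmetric transitive relation is euclidean (uRv and uRw give vRu by symmetry, then vRw by transitivity).
(A) [R]p → ⟨R⟩p is axiom D; it is valid on a frame exactly when R is serial. Such an R need not be serial, so not valid.
(B) ⟨R⟩⟨R⟩p → ⟨R⟩p is the dual of axiom 4; it is valid on a frame exactly when R is transitive. Every such R is transitive, so valid.
(C) axiom T: valid iff R is reflexive. Such an R need not be reflexive — not valid.

B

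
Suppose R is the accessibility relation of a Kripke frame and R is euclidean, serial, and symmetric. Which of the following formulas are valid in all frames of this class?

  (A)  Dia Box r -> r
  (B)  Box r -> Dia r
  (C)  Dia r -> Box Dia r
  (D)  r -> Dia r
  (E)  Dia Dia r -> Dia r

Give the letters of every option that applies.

Serial, symmetric and euclidean together give transitive (from symmetry + euclidean) and then reflexive; the relation is an equivalence.
(A) the dual of axiom B: valid iff R is symmetric. Every such R is symmetric — valid.
(B) axiom D: valid iff R is serial. Every such R is serial — valid.
(C) Dia r -> Box Dia r is axiom 5, which corresponds to the euclidean property. Every such R is euclidean — valid.
(D) r -> Dia r is the dual of axiom T; it is valid on a frame exactly when R is reflexive. Every such R is reflexive, so valid.
(E) the dual of axiom 4: valid iff R is transitive. Every such R is transitive — valid.

A, B, C, D, E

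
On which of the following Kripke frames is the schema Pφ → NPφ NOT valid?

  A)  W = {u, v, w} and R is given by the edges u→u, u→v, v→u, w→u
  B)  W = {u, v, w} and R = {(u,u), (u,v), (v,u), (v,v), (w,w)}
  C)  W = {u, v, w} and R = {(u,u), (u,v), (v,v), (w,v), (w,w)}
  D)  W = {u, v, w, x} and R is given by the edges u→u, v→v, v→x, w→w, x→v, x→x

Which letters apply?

The schema Pφ → NPφ is axiom 5; it is valid on a frame iff R is euclidean.
(A) R is not euclidean (u R v and u R v but not v R v), so the schema fails here.
(B) R is euclidean (any two R-successors of the same world are R-related), so the schema is valid here.
(C) R is not euclidean (u R v and u R u but not v R u), so the schema fails here.
(D) R is euclidean (any two R-successors of the same world are R-related), so the schema is valid here.

A, C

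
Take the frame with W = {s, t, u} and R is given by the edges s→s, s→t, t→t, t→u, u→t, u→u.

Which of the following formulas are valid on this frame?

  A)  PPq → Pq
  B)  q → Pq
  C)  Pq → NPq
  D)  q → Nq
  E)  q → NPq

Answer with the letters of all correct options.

B

R is reflexive: each world relates to itself.
R is not symmetric: s R t but not t R s.
R is not transitive: s R t and t R u but not s R u.
R is not euclidean: s R t and s R s but not t R s.
R is not a subset of the identity: s R t with s ≠ t.
(A) PPq → Pq (the dual of axiom 4) characterises the transitive frames. R is not transitive — not valid.
(B) the dual of axiom T: valid iff R is reflexive. R is reflexive — valid.
(C) axiom 5: valid iff R is euclidean. R is not euclidean — not valid.
(D) q → Nq is valid only on frames where every R-edge is a self-loop. Here R ⊄ identity — not valid.
(E) q → NPq is axiom B, which corresponds to symmetry. R is not symmetric — not valid.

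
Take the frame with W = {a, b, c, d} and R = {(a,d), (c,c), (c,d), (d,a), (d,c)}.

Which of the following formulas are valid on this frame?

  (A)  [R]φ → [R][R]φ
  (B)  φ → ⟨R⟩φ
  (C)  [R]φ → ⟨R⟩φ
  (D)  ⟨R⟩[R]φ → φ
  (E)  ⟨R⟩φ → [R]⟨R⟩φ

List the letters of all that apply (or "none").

R is not reflexive: not a R a.
R is symmetric: every R-edge is matched by its reverse.
R is not transitive: a R d and d R a but not a R a.
R is not euclidean: d R a and d R c but not a R c.
R is not serial: b has no R-successor.
(A) [R]φ → [R][R]φ (axiom 4) characterises the transitive frames. R is not transitive — not valid.
(B) the dual of axiom T: valid iff R is reflexive. R is not reflexive — not valid.
(C) [R]φ → ⟨R⟩φ (axiom D) characterises the serial frames. R is not serial — not valid.
(D) ⟨R⟩[R]φ → φ (the dual of axiom B) characterises the symmetric frames. R is symmetric — valid.
(E) axiom 5: valid iff R is euclidean. R is not euclidean — not valid.

D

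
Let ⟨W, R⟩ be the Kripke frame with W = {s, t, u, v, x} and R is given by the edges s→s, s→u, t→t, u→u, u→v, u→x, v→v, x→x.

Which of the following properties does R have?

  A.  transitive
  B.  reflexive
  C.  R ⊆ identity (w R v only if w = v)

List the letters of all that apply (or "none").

B

(A) not transitive: s R u and u R v but not s R v.
(B) reflexive: each world relates to itself.
(C) not ⊆ identity: s R u with s ≠ u.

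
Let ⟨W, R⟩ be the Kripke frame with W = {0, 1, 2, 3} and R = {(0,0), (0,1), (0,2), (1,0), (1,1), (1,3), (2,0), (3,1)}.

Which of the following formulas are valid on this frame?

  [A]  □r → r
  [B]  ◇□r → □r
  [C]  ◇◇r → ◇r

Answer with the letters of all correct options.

none

R is not reflexive: not 2 R 2.
R is not transitive: 0 R 1 and 1 R 3 but not 0 R 3.
R is not euclidean: 0 R 1 and 0 R 2 but not 1 R 2.
(A) □r → r (axiom T) characterises the reflexive frames. R is not reflexive — not valid.
(B) the dual of axiom 5: valid iff R is euclidean. R is not euclidean — not valid.
(C) ◇◇r → ◇r is the dual of axiom 4, which corresponds to transitivity. R is not transitive — not valid.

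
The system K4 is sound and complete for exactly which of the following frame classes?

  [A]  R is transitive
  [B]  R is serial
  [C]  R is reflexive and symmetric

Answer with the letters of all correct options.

A

(A) K4 is sound and complete for exactly this class.
(B) this class determines D, not K4.
(C) this class determines B (= KTB), not K4.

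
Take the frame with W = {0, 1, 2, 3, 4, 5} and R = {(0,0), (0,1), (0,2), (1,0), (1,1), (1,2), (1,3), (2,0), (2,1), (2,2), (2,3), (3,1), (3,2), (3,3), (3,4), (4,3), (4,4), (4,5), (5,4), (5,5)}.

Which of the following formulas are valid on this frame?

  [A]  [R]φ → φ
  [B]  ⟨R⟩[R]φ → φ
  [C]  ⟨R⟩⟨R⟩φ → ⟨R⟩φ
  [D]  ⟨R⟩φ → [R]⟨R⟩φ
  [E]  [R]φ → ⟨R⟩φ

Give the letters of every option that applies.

A, B, E

R is reflexive: each world relates to itself.
R is symmetric: every R-edge is matched by its reverse.
R is not transitive: 0 R 1 and 1 R 3 but not 0 R 3.
R is not euclidean: 1 R 0 and 1 R 3 but not 0 R 3.
R is serial: every world has an R-successor.
(A) [R]φ → φ is axiom T; it is valid on a frame exactly when R is reflexive. R is reflexive, so valid.
(B) ⟨R⟩[R]φ → φ is the dual of axiom B; it is valid on a frame exactly when R is symmetric. R is symmetric, so valid.
(C) ⟨R⟩⟨R⟩φ → ⟨R⟩φ is the dual of axiom 4, which corresponds to transitivity. R is not transitive — not valid.
(D) axiom 5: valid iff R is euclidean. R is not euclidean — not valid.
(E) [R]φ → ⟨R⟩φ is axiom D, which corresponds to seriality. R is serial — valid.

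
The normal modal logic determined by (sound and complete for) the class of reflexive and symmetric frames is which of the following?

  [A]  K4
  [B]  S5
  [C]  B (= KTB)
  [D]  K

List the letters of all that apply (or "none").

(A) K4 is determined by the class of transitive frames.
(B) S5 is determined by the class of reflexive, symmetric, and transitive frames.
(C) B (= KTB) is determined by exactly this class.
(D) K is determined by the class of arbitrary frames.

C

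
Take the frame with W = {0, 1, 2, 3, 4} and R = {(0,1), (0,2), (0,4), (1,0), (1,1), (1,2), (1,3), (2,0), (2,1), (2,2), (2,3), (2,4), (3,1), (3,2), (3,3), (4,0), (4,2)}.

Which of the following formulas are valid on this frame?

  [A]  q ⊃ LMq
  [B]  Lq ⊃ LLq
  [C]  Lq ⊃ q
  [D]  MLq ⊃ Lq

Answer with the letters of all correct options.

A

R is not reflexive: not 0 R 0.
R is symmetric: every R-edge is matched by its reverse.
R is not transitive: 0 R 1 and 1 R 0 but not 0 R 0.
R is not euclidean: 0 R 1 and 0 R 4 but not 1 R 4.
(A) q ⊃ LMq is axiom B; it is valid on a frame exactly when R is symmetric. R is symmetric, so valid.
(B) Lq ⊃ LLq is axiom 4, which corresponds to transitivity. R is not transitive — not valid.
(C) Lq ⊃ q is axiom T, which corresponds to reflexivity. R is not reflexive — not valid.
(D) the dual of axiom 5: valid iff R is euclidean. R is not euclidean — not valid.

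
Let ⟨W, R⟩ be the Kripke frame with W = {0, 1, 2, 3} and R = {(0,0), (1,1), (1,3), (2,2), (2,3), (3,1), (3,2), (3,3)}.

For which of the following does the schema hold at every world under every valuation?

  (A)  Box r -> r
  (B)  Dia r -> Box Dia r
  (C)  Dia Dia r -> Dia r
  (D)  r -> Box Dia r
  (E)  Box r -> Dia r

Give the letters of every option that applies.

R is reflexive: each world relates to itself.
R is symmetric: every R-edge is matched by its reverse.
R is not transitive: 1 R 3 and 3 R 2 but not 1 R 2.
R is not euclidean: 3 R 1 and 3 R 2 but not 1 R 2.
R is serial: every world has an R-successor.
(A) Box r -> r is axiom T; it is valid on a frame exactly when R is reflexive. R is reflexive, so valid.
(B) axiom 5: valid iff R is euclidean. R is not euclidean — not valid.
(C) Dia Dia r -> Dia r is the dual of axiom 4; it is valid on a frame exactly when R is transitive. R is not transitive, so not valid.
(D) axiom B: valid iff R is symmetric. R is symmetric — valid.
(E) axiom D: valid iff R is serial. R is serial — valid.

A, D, E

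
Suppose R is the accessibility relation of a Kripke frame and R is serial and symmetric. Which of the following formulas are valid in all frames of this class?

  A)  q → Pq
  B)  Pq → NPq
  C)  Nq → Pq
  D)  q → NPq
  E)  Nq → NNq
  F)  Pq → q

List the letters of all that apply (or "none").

C, D

(A) q → Pq is the dual of axiom T; it is valid on a frame exactly when R is reflexive. Such an R need not be reflexive, so not valid.
(B) Pq → NPq is axiom 5; it is valid on a frame exactly when R is euclidean. Such an R need not be euclidean, so not valid.
(C) axiom D: valid iff R is serial. Every such R is serial — valid.
(D) q → NPq (axiom B) characterises the symmetric frames. Every such R is symmetric — valid.
(E) axiom 4: valid iff R is transitive. Such an R need not be transitive — not valid.
(F) Pq → q is the converse of T; it holds exactly when R ⊆ identity. Such an R need not be a subset of the identity — not valid.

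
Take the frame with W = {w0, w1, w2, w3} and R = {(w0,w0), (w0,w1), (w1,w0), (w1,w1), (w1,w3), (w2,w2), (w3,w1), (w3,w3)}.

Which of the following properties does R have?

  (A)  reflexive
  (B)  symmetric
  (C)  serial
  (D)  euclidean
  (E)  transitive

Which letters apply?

A, B, C

(A) reflexive: each world relates to itself.
(B) symmetric: every R-edge is matched by its reverse.
(C) serial: every world has an R-successor.
(D) not euclidean: w1 R w0 and w1 R w3 but not w0 R w3.
(E) not transitive: w0 R w1 and w1 R w3 but not w0 R w3.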